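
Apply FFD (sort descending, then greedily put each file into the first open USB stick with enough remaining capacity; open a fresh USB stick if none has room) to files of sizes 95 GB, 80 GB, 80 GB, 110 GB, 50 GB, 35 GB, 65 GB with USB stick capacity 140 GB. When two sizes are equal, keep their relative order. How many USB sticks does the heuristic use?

Sorted descending: 110, 95, 80, 80, 65, 50, 35.
  110 → USB stick 1 (new)  [load 110/140]
  95 → USB stick 2 (new)  [load 95/140]
  80 → USB stick 3 (new)  [load 80/140]
  80 → USB stick 4 (new)  [load 80/140]
  65 → USB stick 5 (new)  [load 65/140]
  50 → USB stick 3  [load 130/140]
  35 → USB stick 2  [load 130/140]
5 USB sticks opened.

5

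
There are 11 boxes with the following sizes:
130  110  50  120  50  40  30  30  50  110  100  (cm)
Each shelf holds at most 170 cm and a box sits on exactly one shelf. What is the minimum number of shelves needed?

5

Total = 130 + 120 + 110 + 110 + 100 + 50 + 50 + 50 + 40 + 30 + 30 = 820 cm.
Lower bound: ⌈820/170⌉ = 5 shelves.
A packing using 5 shelves:
  shelf 1: 130 + 40 = 170
  shelf 2: 120 + 50 = 170
  shelf 3: 110 + 50 = 160
  shelf 4: 110 + 50 = 160
  shelf 5: 100 + 30 + 30 = 160
This matches the lower bound, so 5 is optimal.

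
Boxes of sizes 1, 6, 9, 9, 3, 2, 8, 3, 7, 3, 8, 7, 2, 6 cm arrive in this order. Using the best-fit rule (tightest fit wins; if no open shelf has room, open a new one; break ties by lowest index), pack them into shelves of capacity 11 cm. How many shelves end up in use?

  1 → shelf 1 (new)  [load 1/11]
  6 → shelf 1  [load 7/11]
  9 → shelf 2 (new)  [load 9/11]
  9 → shelf 3 (new)  [load 9/11]
  3 → shelf 1  [load 10/11]
  2 → shelf 2  [load 11/11]
  8 → shelf 4 (new)  [load 8/11]
  3 → shelf 4  [load 11/11]
  7 → shelf 5 (new)  [load 7/11]
  3 → shelf 5  [load 10/11]
  8 → shelf 6 (new)  [load 8/11]
  7 → shelf 7 (new)  [load 7/11]
  2 → shelf 3  [load 11/11]
  6 → shelf 8 (new)  [load 6/11]
8 shelves opened.

8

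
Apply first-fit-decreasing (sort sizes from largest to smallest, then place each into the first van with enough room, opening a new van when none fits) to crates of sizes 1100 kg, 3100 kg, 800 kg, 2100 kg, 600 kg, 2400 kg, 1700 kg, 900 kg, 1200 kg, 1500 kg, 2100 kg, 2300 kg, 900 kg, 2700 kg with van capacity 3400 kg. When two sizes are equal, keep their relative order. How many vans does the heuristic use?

Sorted descending: 3100, 2700, 2400, 2300, 2100, 2100, 1700, 1500, 1200, 1100, 900, 900, 800, 600.
  3100 → van 1 (new)  [load 3100/3400]
  2700 → van 2 (new)  [load 2700/3400]
  2400 → van 3 (new)  [load 2400/3400]
  2300 → van 4 (new)  [load 2300/3400]
  2100 → van 5 (new)  [load 2100/3400]
  2100 → van 6 (new)  [load 2100/3400]
  1700 → van 7 (new)  [load 1700/3400]
  1500 → van 7  [load 3200/3400]
  1200 → van 5  [load 3300/3400]
  1100 → van 4  [load 3400/3400]
  900 → van 3  [load 3300/3400]
  900 → van 6  [load 3000/3400]
  800 → van 8 (new)  [load 800/3400]
  600 → van 2  [load 3300/3400]
8 vans opened.

8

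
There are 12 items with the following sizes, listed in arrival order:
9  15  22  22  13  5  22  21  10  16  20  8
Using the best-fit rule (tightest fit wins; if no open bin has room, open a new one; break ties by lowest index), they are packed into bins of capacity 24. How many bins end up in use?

9

  9 → bin 1 (new)  [load 9/24]
  15 → bin 1  [load 24/24]
  22 → bin 2 (new)  [load 22/24]
  22 → bin 3 (new)  [load 22/24]
  13 → bin 4 (new)  [load 13/24]
  5 → bin 4  [load 18/24]
  22 → bin 5 (new)  [load 22/24]
  21 → bin 6 (new)  [load 21/24]
  10 → bin 7 (new)  [load 10/24]
  16 → bin 8 (new)  [load 16/24]
  20 → bin 9 (new)  [load 20/24]
  8 → bin 8  [load 24/24]
9 bins opened.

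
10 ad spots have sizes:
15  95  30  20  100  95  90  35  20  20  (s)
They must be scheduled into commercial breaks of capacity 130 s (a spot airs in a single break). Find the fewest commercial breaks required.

4

Total = 100 + 95 + 95 + 90 + 35 + 30 + 20 + 20 + 20 + 15 = 520 s.
Lower bound: ⌈520/130⌉ = 4 commercial breaks.
A packing using 4 commercial breaks:
  break 1: 100 + 30 = 130
  break 2: 95 + 35 = 130
  break 3: 95 + 20 + 15 = 130
  break 4: 90 + 20 + 20 = 130
This matches the lower bound, so 4 is optimal.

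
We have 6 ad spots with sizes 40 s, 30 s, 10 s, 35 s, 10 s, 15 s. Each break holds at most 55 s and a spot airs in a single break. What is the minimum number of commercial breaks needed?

Total = 40 + 35 + 30 + 15 + 10 + 10 = 140 s.
Lower bound: ⌈140/55⌉ = 3 commercial breaks.
A packing using 3 commercial breaks:
  break 1: 40 + 15 = 55
  break 2: 35 + 10 + 10 = 55
  break 3: 30 = 30
This matches the lower bound, so 3 is optimal.

3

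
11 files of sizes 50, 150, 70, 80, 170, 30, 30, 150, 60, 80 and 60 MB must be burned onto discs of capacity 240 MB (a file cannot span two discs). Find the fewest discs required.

4

Total = 170 + 150 + 150 + 80 + 80 + 70 + 60 + 60 + 50 + 30 + 30 = 930 MB.
Lower bound: ⌈930/240⌉ = 4 discs.
A packing using 4 discs:
  disc 1: 170 + 70 = 240
  disc 2: 150 + 80 = 230
  disc 3: 150 + 80 = 230
  disc 4: 60 + 60 + 50 + 30 + 30 = 230
This matches the lower bound, so 4 is optimal.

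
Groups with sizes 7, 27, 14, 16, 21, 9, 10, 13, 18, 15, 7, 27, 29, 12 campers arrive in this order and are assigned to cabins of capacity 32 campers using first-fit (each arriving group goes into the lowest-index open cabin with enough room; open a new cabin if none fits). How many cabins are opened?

8

  7 → cabin 1 (new)  [load 7/32]
  27 → cabin 2 (new)  [load 27/32]
  14 → cabin 1  [load 21/32]
  16 → cabin 3 (new)  [load 16/32]
  21 → cabin 4 (new)  [load 21/32]
  9 → cabin 1  [load 30/32]
  10 → cabin 3  [load 26/32]
  13 → cabin 5 (new)  [load 13/32]
  18 → cabin 5  [load 31/32]
  15 → cabin 6 (new)  [load 15/32]
  7 → cabin 4  [load 28/32]
  27 → cabin 7 (new)  [load 27/32]
  29 → cabin 8 (new)  [load 29/32]
  12 → cabin 6  [load 27/32]
8 cabins opened.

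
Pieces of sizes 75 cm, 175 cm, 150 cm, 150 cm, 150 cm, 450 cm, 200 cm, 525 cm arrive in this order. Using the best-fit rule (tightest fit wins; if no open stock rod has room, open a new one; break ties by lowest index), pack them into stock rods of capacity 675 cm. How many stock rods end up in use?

4

  75 → stock rod 1 (new)  [load 75/675]
  175 → stock rod 1  [load 250/675]
  150 → stock rod 1  [load 400/675]
  150 → stock rod 1  [load 550/675]
  150 → stock rod 2 (new)  [load 150/675]
  450 → stock rod 2  [load 600/675]
  200 → stock rod 3 (new)  [load 200/675]
  525 → stock rod 4 (new)  [load 525/675]
4 stock rods opened.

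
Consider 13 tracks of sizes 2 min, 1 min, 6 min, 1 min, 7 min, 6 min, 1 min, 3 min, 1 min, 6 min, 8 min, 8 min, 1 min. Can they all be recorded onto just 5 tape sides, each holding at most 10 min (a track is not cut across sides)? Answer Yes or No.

Total = 51 min; ⌈51/10⌉ = 6.
At least 6 tape sides are required, but only 5 are allowed.

No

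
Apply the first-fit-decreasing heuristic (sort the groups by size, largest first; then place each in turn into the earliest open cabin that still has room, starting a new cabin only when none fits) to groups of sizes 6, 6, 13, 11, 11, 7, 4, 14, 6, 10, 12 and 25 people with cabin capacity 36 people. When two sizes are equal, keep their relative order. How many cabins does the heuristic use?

Sorted descending: 25, 14, 13, 12, 11, 11, 10, 7, 6, 6, 6, 4.
  25 → cabin 1 (new)  [load 25/36]
  14 → cabin 2 (new)  [load 14/36]
  13 → cabin 2  [load 27/36]
  12 → cabin 3 (new)  [load 12/36]
  11 → cabin 1  [load 36/36]
  11 → cabin 3  [load 23/36]
  10 → cabin 3  [load 33/36]
  7 → cabin 2  [load 34/36]
  6 → cabin 4 (new)  [load 6/36]
  6 → cabin 4  [load 12/36]
  6 → cabin 4  [load 18/36]
  4 → cabin 4  [load 22/36]
4 cabins opened.

4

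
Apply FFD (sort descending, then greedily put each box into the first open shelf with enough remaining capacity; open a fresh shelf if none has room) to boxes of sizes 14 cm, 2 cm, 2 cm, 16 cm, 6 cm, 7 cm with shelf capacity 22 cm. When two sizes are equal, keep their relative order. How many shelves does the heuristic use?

Sorted descending: 16, 14, 7, 6, 2, 2.
  16 → shelf 1 (new)  [load 16/22]
  14 → shelf 2 (new)  [load 14/22]
  7 → shelf 2  [load 21/22]
  6 → shelf 1  [load 22/22]
  2 → shelf 3 (new)  [load 2/22]
  2 → shelf 3  [load 4/22]
3 shelves opened.

3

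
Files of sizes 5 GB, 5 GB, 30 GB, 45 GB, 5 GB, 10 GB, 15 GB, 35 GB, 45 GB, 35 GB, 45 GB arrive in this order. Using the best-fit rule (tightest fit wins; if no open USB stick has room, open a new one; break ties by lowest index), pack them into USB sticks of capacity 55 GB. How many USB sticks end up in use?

6

  5 → USB stick 1 (new)  [load 5/55]
  5 → USB stick 1  [load 10/55]
  30 → USB stick 1  [load 40/55]
  45 → USB stick 2 (new)  [load 45/55]
  5 → USB stick 2  [load 50/55]
  10 → USB stick 1  [load 50/55]
  15 → USB stick 3 (new)  [load 15/55]
  35 → USB stick 3  [load 50/55]
  45 → USB stick 4 (new)  [load 45/55]
  35 → USB stick 5 (new)  [load 35/55]
  45 → USB stick 6 (new)  [load 45/55]
6 USB sticks opened.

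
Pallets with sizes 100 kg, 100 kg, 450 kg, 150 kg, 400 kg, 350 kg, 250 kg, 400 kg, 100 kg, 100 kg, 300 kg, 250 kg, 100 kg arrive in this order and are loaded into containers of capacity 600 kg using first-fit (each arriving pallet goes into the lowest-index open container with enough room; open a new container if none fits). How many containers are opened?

6

  100 → container 1 (new)  [load 100/600]
  100 → container 1  [load 200/600]
  450 → container 2 (new)  [load 450/600]
  150 → container 1  [load 350/600]
  400 → container 3 (new)  [load 400/600]
  350 → container 4 (new)  [load 350/600]
  250 → container 1  [load 600/600]
  400 → container 5 (new)  [load 400/600]
  100 → container 2  [load 550/600]
  100 → container 3  [load 500/600]
  300 → container 6 (new)  [load 300/600]
  250 → container 4  [load 600/600]
  100 → container 3  [load 600/600]
6 containers opened.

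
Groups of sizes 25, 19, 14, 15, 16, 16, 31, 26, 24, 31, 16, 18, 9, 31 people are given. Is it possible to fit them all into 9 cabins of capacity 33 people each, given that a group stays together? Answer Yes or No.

Total = 291 people; ⌈291/33⌉ = 9.
The bound of 9 does not rule out 9, but exhaustive search shows no assignment into 9 cabins of capacity 33 people exists — the minimum is 10.

No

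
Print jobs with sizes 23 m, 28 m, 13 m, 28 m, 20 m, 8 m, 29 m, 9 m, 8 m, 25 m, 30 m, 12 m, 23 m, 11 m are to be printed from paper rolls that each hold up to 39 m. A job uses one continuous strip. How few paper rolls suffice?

Total = 30 + 29 + 28 + 28 + 25 + 23 + 23 + 20 + 13 + 12 + 11 + 9 + 8 + 8 = 267 m.
Lower bound: ⌈267/39⌉ = 7 paper rolls.
Also, 8 print jobs each exceed 39/2 m, and no two of those can share a roll, so at least 8 paper rolls are needed.
A packing using 8 paper rolls:
  roll 1: 30 + 9 = 39
  roll 2: 29 + 8 = 37
  roll 3: 28 + 11 = 39
  roll 4: 28 + 8 = 36
  roll 5: 25 + 13 = 38
  roll 6: 23 + 12 = 35
  roll 7: 23 = 23
  roll 8: 20 = 20
This matches the lower bound, so 8 is optimal.

8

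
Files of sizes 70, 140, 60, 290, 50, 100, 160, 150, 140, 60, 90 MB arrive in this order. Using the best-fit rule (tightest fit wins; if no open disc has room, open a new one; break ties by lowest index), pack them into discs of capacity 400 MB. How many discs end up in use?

  70 → disc 1 (new)  [load 70/400]
  140 → disc 1  [load 210/400]
  60 → disc 1  [load 270/400]
  290 → disc 2 (new)  [load 290/400]
  50 → disc 2  [load 340/400]
  100 → disc 1  [load 370/400]
  160 → disc 3 (new)  [load 160/400]
  150 → disc 3  [load 310/400]
  140 → disc 4 (new)  [load 140/400]
  60 → disc 2  [load 400/400]
  90 → disc 3  [load 400/400]
4 discs opened.

4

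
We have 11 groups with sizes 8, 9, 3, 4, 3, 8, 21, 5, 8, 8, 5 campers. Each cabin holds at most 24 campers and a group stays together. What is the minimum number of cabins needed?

Total = 21 + 9 + 8 + 8 + 8 + 8 + 5 + 5 + 4 + 3 + 3 = 82 campers.
Lower bound: ⌈82/24⌉ = 4 cabins.
A packing using 4 cabins:
  cabin 1: 21 + 3 = 24
  cabin 2: 9 + 8 + 5 = 22
  cabin 3: 8 + 8 + 8 = 24
  cabin 4: 5 + 4 + 3 = 12
This matches the lower bound, so 4 is optimal.

4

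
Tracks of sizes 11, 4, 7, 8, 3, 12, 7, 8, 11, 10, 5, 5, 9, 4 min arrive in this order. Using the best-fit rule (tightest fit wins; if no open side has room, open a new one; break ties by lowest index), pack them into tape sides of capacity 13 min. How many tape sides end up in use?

  11 → side 1 (new)  [load 11/13]
  4 → side 2 (new)  [load 4/13]
  7 → side 2  [load 11/13]
  8 → side 3 (new)  [load 8/13]
  3 → side 3  [load 11/13]
  12 → side 4 (new)  [load 12/13]
  7 → side 5 (new)  [load 7/13]
  8 → side 6 (new)  [load 8/13]
  11 → side 7 (new)  [load 11/13]
  10 → side 8 (new)  [load 10/13]
  5 → side 6  [load 13/13]
  5 → side 5  [load 12/13]
  9 → side 9 (new)  [load 9/13]
  4 → side 9  [load 13/13]
9 tape sides opened.

9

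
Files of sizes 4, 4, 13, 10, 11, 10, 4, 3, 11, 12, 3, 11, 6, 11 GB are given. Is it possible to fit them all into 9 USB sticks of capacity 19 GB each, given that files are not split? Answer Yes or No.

Yes

A valid assignment using 8 USB sticks:
  USB stick 1: 13 + 6 = 19
  USB stick 2: 12 + 4 + 3 = 19
  USB stick 3: 11 + 4 + 4 = 19
  USB stick 4: 11 + 3 = 14
  USB stick 5: 11 = 11
  USB stick 6: 11 = 11
  USB stick 7: 10 = 10
  USB stick 8: 10 = 10
That uses only 8 ≤ 9, so 9 USB sticks are enough.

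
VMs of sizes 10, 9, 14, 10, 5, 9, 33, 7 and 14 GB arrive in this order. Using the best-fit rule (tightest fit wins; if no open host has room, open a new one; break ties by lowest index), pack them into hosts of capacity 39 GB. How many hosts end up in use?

4

  10 → host 1 (new)  [load 10/39]
  9 → host 1  [load 19/39]
  14 → host 1  [load 33/39]
  10 → host 2 (new)  [load 10/39]
  5 → host 1  [load 38/39]
  9 → host 2  [load 19/39]
  33 → host 3 (new)  [load 33/39]
  7 → host 2  [load 26/39]
  14 → host 4 (new)  [load 14/39]
4 hosts opened.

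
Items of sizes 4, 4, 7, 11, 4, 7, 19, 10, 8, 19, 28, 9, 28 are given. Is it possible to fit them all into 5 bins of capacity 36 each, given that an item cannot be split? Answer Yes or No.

Yes

A valid assignment using 5 bins:
  bin 1: 28 + 8 = 36
  bin 2: 28 + 7 = 35
  bin 3: 19 + 11 + 4 = 34
  bin 4: 19 + 10 + 7 = 36
  bin 5: 9 + 4 + 4 = 17
Every load is within 36, so 5 bins suffice.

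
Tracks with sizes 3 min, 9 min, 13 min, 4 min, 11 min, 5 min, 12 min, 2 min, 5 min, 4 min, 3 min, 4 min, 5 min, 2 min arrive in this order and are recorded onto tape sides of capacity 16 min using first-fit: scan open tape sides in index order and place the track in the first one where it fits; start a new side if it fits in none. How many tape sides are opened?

6

  3 → side 1 (new)  [load 3/16]
  9 → side 1  [load 12/16]
  13 → side 2 (new)  [load 13/16]
  4 → side 1  [load 16/16]
  11 → side 3 (new)  [load 11/16]
  5 → side 3  [load 16/16]
  12 → side 4 (new)  [load 12/16]
  2 → side 2  [load 15/16]
  5 → side 5 (new)  [load 5/16]
  4 → side 4  [load 16/16]
  3 → side 5  [load 8/16]
  4 → side 5  [load 12/16]
  5 → side 6 (new)  [load 5/16]
  2 → side 5  [load 14/16]
6 tape sides opened.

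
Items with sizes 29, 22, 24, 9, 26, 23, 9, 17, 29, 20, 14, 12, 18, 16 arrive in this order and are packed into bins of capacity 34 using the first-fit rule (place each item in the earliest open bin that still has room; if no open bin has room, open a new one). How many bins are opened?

9

  29 → bin 1 (new)  [load 29/34]
  22 → bin 2 (new)  [load 22/34]
  24 → bin 3 (new)  [load 24/34]
  9 → bin 2  [load 31/34]
  26 → bin 4 (new)  [load 26/34]
  23 → bin 5 (new)  [load 23/34]
  9 → bin 3  [load 33/34]
  17 → bin 6 (new)  [load 17/34]
  29 → bin 7 (new)  [load 29/34]
  20 → bin 8 (new)  [load 20/34]
  14 → bin 6  [load 31/34]
  12 → bin 8  [load 32/34]
  18 → bin 9 (new)  [load 18/34]
  16 → bin 9  [load 34/34]
9 bins opened.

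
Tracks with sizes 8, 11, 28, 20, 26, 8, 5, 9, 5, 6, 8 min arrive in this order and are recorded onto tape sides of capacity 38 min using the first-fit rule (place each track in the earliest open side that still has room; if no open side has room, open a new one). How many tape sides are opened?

  8 → side 1 (new)  [load 8/38]
  11 → side 1  [load 19/38]
  28 → side 2 (new)  [load 28/38]
  20 → side 3 (new)  [load 20/38]
  26 → side 4 (new)  [load 26/38]
  8 → side 1  [load 27/38]
  5 → side 1  [load 32/38]
  9 → side 2  [load 37/38]
  5 → side 1  [load 37/38]
  6 → side 3  [load 26/38]
  8 → side 3  [load 34/38]
4 tape sides opened.

4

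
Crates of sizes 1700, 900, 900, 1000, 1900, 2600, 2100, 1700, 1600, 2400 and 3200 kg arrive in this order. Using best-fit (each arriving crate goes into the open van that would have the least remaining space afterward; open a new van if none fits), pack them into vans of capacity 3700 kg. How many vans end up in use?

7

  1700 → van 1 (new)  [load 1700/3700]
  900 → van 1  [load 2600/3700]
  900 → van 1  [load 3500/3700]
  1000 → van 2 (new)  [load 1000/3700]
  1900 → van 2  [load 2900/3700]
  2600 → van 3 (new)  [load 2600/3700]
  2100 → van 4 (new)  [load 2100/3700]
  1700 → van 5 (new)  [load 1700/3700]
  1600 → van 4  [load 3700/3700]
  2400 → van 6 (new)  [load 2400/3700]
  3200 → van 7 (new)  [load 3200/3700]
7 vans opened.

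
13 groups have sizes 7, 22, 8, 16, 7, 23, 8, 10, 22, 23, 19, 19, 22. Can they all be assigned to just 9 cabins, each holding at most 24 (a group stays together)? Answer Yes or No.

Total = 206; ⌈206/24⌉ = 9.
The bound of 9 does not rule out 9, but exhaustive search shows no assignment into 9 cabins of capacity 24 exists — the minimum is 10.

No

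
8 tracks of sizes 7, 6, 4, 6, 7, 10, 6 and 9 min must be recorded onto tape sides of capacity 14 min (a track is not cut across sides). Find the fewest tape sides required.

Total = 10 + 9 + 7 + 7 + 6 + 6 + 6 + 4 = 55 min.
Lower bound: ⌈55/14⌉ = 4 tape sides.
A packing using 5 tape sides:
  side 1: 10 + 4 = 14
  side 2: 9 = 9
  side 3: 7 + 7 = 14
  side 4: 6 + 6 = 12
  side 5: 6 = 6
No arrangement into 4 tape sides stays within capacity, so 5 is optimal.

5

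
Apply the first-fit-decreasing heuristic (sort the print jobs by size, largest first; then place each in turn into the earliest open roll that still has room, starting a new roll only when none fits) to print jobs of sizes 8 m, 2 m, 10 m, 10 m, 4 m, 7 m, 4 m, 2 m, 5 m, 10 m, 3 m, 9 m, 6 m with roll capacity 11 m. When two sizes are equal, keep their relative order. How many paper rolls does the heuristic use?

8

Sorted descending: 10, 10, 10, 9, 8, 7, 6, 5, 4, 4, 3, 2, 2.
  10 → roll 1 (new)  [load 10/11]
  10 → roll 2 (new)  [load 10/11]
  10 → roll 3 (new)  [load 10/11]
  9 → roll 4 (new)  [load 9/11]
  8 → roll 5 (new)  [load 8/11]
  7 → roll 6 (new)  [load 7/11]
  6 → roll 7 (new)  [load 6/11]
  5 → roll 7  [load 11/11]
  4 → roll 6  [load 11/11]
  4 → roll 8 (new)  [load 4/11]
  3 → roll 5  [load 11/11]
  2 → roll 4  [load 11/11]
  2 → roll 8  [load 6/11]
8 paper rolls opened.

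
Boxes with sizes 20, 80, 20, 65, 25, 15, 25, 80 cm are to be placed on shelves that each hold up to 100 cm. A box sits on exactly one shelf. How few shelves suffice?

Total = 80 + 80 + 65 + 25 + 25 + 20 + 20 + 15 = 330 cm.
Lower bound: ⌈330/100⌉ = 4 shelves.
A packing using 4 shelves:
  shelf 1: 80 + 20 = 100
  shelf 2: 80 + 20 = 100
  shelf 3: 65 + 25 = 90
  shelf 4: 25 + 15 = 40
This matches the lower bound, so 4 is optimal.

4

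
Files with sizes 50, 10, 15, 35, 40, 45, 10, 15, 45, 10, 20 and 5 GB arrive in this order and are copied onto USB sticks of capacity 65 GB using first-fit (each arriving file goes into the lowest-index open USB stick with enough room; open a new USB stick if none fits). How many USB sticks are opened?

  50 → USB stick 1 (new)  [load 50/65]
  10 → USB stick 1  [load 60/65]
  15 → USB stick 2 (new)  [load 15/65]
  35 → USB stick 2  [load 50/65]
  40 → USB stick 3 (new)  [load 40/65]
  45 → USB stick 4 (new)  [load 45/65]
  10 → USB stick 2  [load 60/65]
  15 → USB stick 3  [load 55/65]
  45 → USB stick 5 (new)  [load 45/65]
  10 → USB stick 3  [load 65/65]
  20 → USB stick 4  [load 65/65]
  5 → USB stick 1  [load 65/65]
5 USB sticks opened.

5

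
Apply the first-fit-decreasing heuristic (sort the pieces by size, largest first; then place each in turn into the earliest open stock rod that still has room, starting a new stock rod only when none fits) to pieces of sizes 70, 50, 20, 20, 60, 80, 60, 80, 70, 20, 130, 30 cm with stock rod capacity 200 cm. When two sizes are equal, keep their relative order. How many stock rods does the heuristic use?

4

Sorted descending: 130, 80, 80, 70, 70, 60, 60, 50, 30, 20, 20, 20.
  130 → stock rod 1 (new)  [load 130/200]
  80 → stock rod 2 (new)  [load 80/200]
  80 → stock rod 2  [load 160/200]
  70 → stock rod 1  [load 200/200]
  70 → stock rod 3 (new)  [load 70/200]
  60 → stock rod 3  [load 130/200]
  60 → stock rod 3  [load 190/200]
  50 → stock rod 4 (new)  [load 50/200]
  30 → stock rod 2  [load 190/200]
  20 → stock rod 4  [load 70/200]
  20 → stock rod 4  [load 90/200]
  20 → stock rod 4  [load 110/200]
4 stock rods opened.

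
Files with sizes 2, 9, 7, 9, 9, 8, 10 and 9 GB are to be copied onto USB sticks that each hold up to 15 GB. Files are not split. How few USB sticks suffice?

6

Total = 10 + 9 + 9 + 9 + 9 + 8 + 7 + 2 = 63 GB.
Lower bound: ⌈63/15⌉ = 5 USB sticks.
Also, 6 files each exceed 15/2 GB, and no two of those can share a USB stick, so at least 6 USB sticks are needed.
A packing using 6 USB sticks:
  USB stick 1: 10 + 2 = 12
  USB stick 2: 9 = 9
  USB stick 3: 9 = 9
  USB stick 4: 9 = 9
  USB stick 5: 9 = 9
  USB stick 6: 8 + 7 = 15
This matches the lower bound, so 6 is optimal.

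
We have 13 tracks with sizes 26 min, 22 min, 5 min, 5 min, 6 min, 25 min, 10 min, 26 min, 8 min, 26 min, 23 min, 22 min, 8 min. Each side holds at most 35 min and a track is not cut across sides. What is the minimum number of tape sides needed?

7

Total = 26 + 26 + 26 + 25 + 23 + 22 + 22 + 10 + 8 + 8 + 6 + 5 + 5 = 212 min.
Lower bound: ⌈212/35⌉ = 7 tape sides.
A packing using 7 tape sides:
  side 1: 26 + 8 = 34
  side 2: 26 + 8 = 34
  side 3: 26 + 6 = 32
  side 4: 25 + 10 = 35
  side 5: 23 + 5 + 5 = 33
  side 6: 22 = 22
  side 7: 22 = 22
This matches the lower bound, so 7 is optimal.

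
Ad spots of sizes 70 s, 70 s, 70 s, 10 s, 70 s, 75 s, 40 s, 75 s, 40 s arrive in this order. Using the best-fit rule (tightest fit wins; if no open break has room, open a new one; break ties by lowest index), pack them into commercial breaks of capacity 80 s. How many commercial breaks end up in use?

  70 → break 1 (new)  [load 70/80]
  70 → break 2 (new)  [load 70/80]
  70 → break 3 (new)  [load 70/80]
  10 → break 1  [load 80/80]
  70 → break 4 (new)  [load 70/80]
  75 → break 5 (new)  [load 75/80]
  40 → break 6 (new)  [load 40/80]
  75 → break 7 (new)  [load 75/80]
  40 → break 6  [load 80/80]
7 commercial breaks opened.

7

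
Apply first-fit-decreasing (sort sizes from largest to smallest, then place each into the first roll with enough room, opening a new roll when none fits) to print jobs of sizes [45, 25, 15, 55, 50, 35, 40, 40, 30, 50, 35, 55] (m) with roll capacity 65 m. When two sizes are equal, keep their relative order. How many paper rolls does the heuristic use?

Sorted descending: 55, 55, 50, 50, 45, 40, 40, 35, 35, 30, 25, 15.
  55 → roll 1 (new)  [load 55/65]
  55 → roll 2 (new)  [load 55/65]
  50 → roll 3 (new)  [load 50/65]
  50 → roll 4 (new)  [load 50/65]
  45 → roll 5 (new)  [load 45/65]
  40 → roll 6 (new)  [load 40/65]
  40 → roll 7 (new)  [load 40/65]
  35 → roll 8 (new)  [load 35/65]
  35 → roll 9 (new)  [load 35/65]
  30 → roll 8  [load 65/65]
  25 → roll 6  [load 65/65]
  15 → roll 3  [load 65/65]
9 paper rolls opened.

9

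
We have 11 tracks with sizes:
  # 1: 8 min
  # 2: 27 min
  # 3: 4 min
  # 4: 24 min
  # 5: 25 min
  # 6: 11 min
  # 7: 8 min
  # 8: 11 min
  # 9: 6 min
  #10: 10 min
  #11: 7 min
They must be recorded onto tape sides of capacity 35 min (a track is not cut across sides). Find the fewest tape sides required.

5

Total = 27 + 25 + 24 + 11 + 11 + 10 + 8 + 8 + 7 + 6 + 4 = 141 min.
Lower bound: ⌈141/35⌉ = 5 tape sides.
A packing using 5 tape sides:
  side 1: 27 + 8 = 35
  side 2: 25 + 10 = 35
  side 3: 24 + 11 = 35
  side 4: 11 + 8 + 7 + 6 = 32
  side 5: 4 = 4
This matches the lower bound, so 5 is optimal.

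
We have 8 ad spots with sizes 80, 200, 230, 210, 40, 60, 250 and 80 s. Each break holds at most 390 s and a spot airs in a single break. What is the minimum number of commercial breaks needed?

Total = 250 + 230 + 210 + 200 + 80 + 80 + 60 + 40 = 1150 s.
Lower bound: ⌈1150/390⌉ = 3 commercial breaks.
Also, 4 ad spots each exceed 195 s, and no two of those can share a break, so at least 4 commercial breaks are needed.
A packing using 4 commercial breaks:
  break 1: 250 + 80 + 60 = 390
  break 2: 230 + 80 + 40 = 350
  break 3: 210 = 210
  break 4: 200 = 200
This matches the lower bound, so 4 is optimal.

4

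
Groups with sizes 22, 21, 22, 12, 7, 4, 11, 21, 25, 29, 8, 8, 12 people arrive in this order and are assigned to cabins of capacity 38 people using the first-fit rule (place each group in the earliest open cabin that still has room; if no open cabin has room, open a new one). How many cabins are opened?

6

  22 → cabin 1 (new)  [load 22/38]
  21 → cabin 2 (new)  [load 21/38]
  22 → cabin 3 (new)  [load 22/38]
  12 → cabin 1  [load 34/38]
  7 → cabin 2  [load 28/38]
  4 → cabin 1  [load 38/38]
  11 → cabin 3  [load 33/38]
  21 → cabin 4 (new)  [load 21/38]
  25 → cabin 5 (new)  [load 25/38]
  29 → cabin 6 (new)  [load 29/38]
  8 → cabin 2  [load 36/38]
  8 → cabin 4  [load 29/38]
  12 → cabin 5  [load 37/38]
6 cabins opened.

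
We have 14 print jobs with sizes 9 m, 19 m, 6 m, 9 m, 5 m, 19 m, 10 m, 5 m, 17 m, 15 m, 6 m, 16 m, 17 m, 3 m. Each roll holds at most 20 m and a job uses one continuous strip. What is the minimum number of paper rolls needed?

Total = 19 + 19 + 17 + 17 + 16 + 15 + 10 + 9 + 9 + 6 + 6 + 5 + 5 + 3 = 156 m.
Lower bound: ⌈156/20⌉ = 8 paper rolls.
A packing using 9 paper rolls:
  roll 1: 19 = 19
  roll 2: 19 = 19
  roll 3: 17 + 3 = 20
  roll 4: 17 = 17
  roll 5: 16 = 16
  roll 6: 15 + 5 = 20
  roll 7: 10 + 9 = 19
  roll 8: 9 + 6 + 5 = 20
  roll 9: 6 = 6
No arrangement into 8 paper rolls stays within capacity, so 9 is optimal.

9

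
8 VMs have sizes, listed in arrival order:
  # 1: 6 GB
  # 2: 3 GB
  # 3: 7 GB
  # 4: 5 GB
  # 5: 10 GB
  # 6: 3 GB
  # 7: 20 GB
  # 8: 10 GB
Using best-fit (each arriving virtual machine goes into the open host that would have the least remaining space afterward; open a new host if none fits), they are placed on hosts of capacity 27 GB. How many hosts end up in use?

3

  6 → host 1 (new)  [load 6/27]
  3 → host 1  [load 9/27]
  7 → host 1  [load 16/27]
  5 → host 1  [load 21/27]
  10 → host 2 (new)  [load 10/27]
  3 → host 1  [load 24/27]
  20 → host 3 (new)  [load 20/27]
  10 → host 2  [load 20/27]
3 hosts opened.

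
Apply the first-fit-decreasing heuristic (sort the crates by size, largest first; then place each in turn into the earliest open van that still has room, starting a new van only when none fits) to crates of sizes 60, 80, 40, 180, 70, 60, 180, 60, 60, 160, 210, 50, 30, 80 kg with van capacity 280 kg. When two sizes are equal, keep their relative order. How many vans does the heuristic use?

Sorted descending: 210, 180, 180, 160, 80, 80, 70, 60, 60, 60, 60, 50, 40, 30.
  210 → van 1 (new)  [load 210/280]
  180 → van 2 (new)  [load 180/280]
  180 → van 3 (new)  [load 180/280]
  160 → van 4 (new)  [load 160/280]
  80 → van 2  [load 260/280]
  80 → van 3  [load 260/280]
  70 → van 1  [load 280/280]
  60 → van 4  [load 220/280]
  60 → van 4  [load 280/280]
  60 → van 5 (new)  [load 60/280]
  60 → van 5  [load 120/280]
  50 → van 5  [load 170/280]
  40 → van 5  [load 210/280]
  30 → van 5  [load 240/280]
5 vans opened.

5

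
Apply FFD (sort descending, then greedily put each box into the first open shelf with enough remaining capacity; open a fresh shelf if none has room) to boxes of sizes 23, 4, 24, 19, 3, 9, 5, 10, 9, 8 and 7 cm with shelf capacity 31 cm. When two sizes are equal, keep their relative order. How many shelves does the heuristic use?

Sorted descending: 24, 23, 19, 10, 9, 9, 8, 7, 5, 4, 3.
  24 → shelf 1 (new)  [load 24/31]
  23 → shelf 2 (new)  [load 23/31]
  19 → shelf 3 (new)  [load 19/31]
  10 → shelf 3  [load 29/31]
  9 → shelf 4 (new)  [load 9/31]
  9 → shelf 4  [load 18/31]
  8 → shelf 2  [load 31/31]
  7 → shelf 1  [load 31/31]
  5 → shelf 4  [load 23/31]
  4 → shelf 4  [load 27/31]
  3 → shelf 4  [load 30/31]
4 shelves opened.

4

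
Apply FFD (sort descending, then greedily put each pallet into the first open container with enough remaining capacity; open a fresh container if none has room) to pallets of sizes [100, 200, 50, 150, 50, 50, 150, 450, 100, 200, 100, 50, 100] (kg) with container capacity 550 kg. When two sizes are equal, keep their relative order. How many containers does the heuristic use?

4

Sorted descending: 450, 200, 200, 150, 150, 100, 100, 100, 100, 50, 50, 50, 50.
  450 → container 1 (new)  [load 450/550]
  200 → container 2 (new)  [load 200/550]
  200 → container 2  [load 400/550]
  150 → container 2  [load 550/550]
  150 → container 3 (new)  [load 150/550]
  100 → container 1  [load 550/550]
  100 → container 3  [load 250/550]
  100 → container 3  [load 350/550]
  100 → container 3  [load 450/550]
  50 → container 3  [load 500/550]
  50 → container 3  [load 550/550]
  50 → container 4 (new)  [load 50/550]
  50 → container 4  [load 100/550]
4 containers opened.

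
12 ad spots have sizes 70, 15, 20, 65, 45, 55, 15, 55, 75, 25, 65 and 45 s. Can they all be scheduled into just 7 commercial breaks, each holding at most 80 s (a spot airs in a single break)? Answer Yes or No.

No

Total = 550 s; ⌈550/80⌉ = 7.
8 ad spots each exceed half the capacity and cannot share a break, forcing at least 8 commercial breaks.
At least 8 commercial breaks are required, but only 7 are allowed.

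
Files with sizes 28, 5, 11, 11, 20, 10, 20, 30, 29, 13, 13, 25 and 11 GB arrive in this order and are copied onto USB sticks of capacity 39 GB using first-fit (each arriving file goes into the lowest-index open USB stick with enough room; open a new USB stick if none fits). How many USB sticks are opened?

7

  28 → USB stick 1 (new)  [load 28/39]
  5 → USB stick 1  [load 33/39]
  11 → USB stick 2 (new)  [load 11/39]
  11 → USB stick 2  [load 22/39]
  20 → USB stick 3 (new)  [load 20/39]
  10 → USB stick 2  [load 32/39]
  20 → USB stick 4 (new)  [load 20/39]
  30 → USB stick 5 (new)  [load 30/39]
  29 → USB stick 6 (new)  [load 29/39]
  13 → USB stick 3  [load 33/39]
  13 → USB stick 4  [load 33/39]
  25 → USB stick 7 (new)  [load 25/39]
  11 → USB stick 7  [load 36/39]
7 USB sticks opened.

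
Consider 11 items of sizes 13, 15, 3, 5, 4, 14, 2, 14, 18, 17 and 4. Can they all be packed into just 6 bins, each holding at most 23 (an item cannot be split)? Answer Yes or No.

A valid assignment using 6 bins:
  bin 1: 18 + 5 = 23
  bin 2: 17 + 4 + 2 = 23
  bin 3: 15 + 4 + 3 = 22
  bin 4: 14 = 14
  bin 5: 14 = 14
  bin 6: 13 = 13
Every load is within 23, so 6 bins suffice.

Yes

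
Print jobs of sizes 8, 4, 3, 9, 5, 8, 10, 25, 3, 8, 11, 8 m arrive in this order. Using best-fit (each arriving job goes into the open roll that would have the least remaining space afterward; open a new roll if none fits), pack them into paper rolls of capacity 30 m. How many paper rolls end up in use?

4

  8 → roll 1 (new)  [load 8/30]
  4 → roll 1  [load 12/30]
  3 → roll 1  [load 15/30]
  9 → roll 1  [load 24/30]
  5 → roll 1  [load 29/30]
  8 → roll 2 (new)  [load 8/30]
  10 → roll 2  [load 18/30]
  25 → roll 3 (new)  [load 25/30]
  3 → roll 3  [load 28/30]
  8 → roll 2  [load 26/30]
  11 → roll 4 (new)  [load 11/30]
  8 → roll 4  [load 19/30]
4 paper rolls opened.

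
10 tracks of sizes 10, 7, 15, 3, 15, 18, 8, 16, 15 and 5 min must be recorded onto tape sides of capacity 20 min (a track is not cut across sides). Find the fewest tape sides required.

7

Total = 18 + 16 + 15 + 15 + 15 + 10 + 8 + 7 + 5 + 3 = 112 min.
Lower bound: ⌈112/20⌉ = 6 tape sides.
A packing using 7 tape sides:
  side 1: 18 = 18
  side 2: 16 + 3 = 19
  side 3: 15 + 5 = 20
  side 4: 15 = 15
  side 5: 15 = 15
  side 6: 10 + 8 = 18
  side 7: 7 = 7
No arrangement into 6 tape sides stays within capacity, so 7 is optimal.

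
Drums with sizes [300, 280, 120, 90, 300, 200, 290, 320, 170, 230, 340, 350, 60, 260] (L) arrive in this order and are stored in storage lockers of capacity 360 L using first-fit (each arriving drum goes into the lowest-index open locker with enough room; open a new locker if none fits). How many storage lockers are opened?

12

  300 → locker 1 (new)  [load 300/360]
  280 → locker 2 (new)  [load 280/360]
  120 → locker 3 (new)  [load 120/360]
  90 → locker 3  [load 210/360]
  300 → locker 4 (new)  [load 300/360]
  200 → locker 5 (new)  [load 200/360]
  290 → locker 6 (new)  [load 290/360]
  320 → locker 7 (new)  [load 320/360]
  170 → locker 8 (new)  [load 170/360]
  230 → locker 9 (new)  [load 230/360]
  340 → locker 10 (new)  [load 340/360]
  350 → locker 11 (new)  [load 350/360]
  60 → locker 1  [load 360/360]
  260 → locker 12 (new)  [load 260/360]
12 storage lockers opened.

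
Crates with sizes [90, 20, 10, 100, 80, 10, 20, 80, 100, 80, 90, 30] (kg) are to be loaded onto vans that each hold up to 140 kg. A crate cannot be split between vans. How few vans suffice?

Total = 100 + 100 + 90 + 90 + 80 + 80 + 80 + 30 + 20 + 20 + 10 + 10 = 710 kg.
Lower bound: ⌈710/140⌉ = 6 vans.
Also, 7 crates each exceed 70 kg, and no two of those can share a van, so at least 7 vans are needed.
A packing using 7 vans:
  van 1: 100 + 30 + 10 = 140
  van 2: 100 + 20 + 20 = 140
  van 3: 90 + 10 = 100
  van 4: 90 = 90
  van 5: 80 = 80
  van 6: 80 = 80
  van 7: 80 = 80
This matches the lower bound, so 7 is optimal.

7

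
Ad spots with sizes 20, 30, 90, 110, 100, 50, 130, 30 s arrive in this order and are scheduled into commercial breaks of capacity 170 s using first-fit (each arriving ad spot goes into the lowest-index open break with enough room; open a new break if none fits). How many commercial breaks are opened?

4

  20 → break 1 (new)  [load 20/170]
  30 → break 1  [load 50/170]
  90 → break 1  [load 140/170]
  110 → break 2 (new)  [load 110/170]
  100 → break 3 (new)  [load 100/170]
  50 → break 2  [load 160/170]
  130 → break 4 (new)  [load 130/170]
  30 → break 1  [load 170/170]
4 commercial breaks opened.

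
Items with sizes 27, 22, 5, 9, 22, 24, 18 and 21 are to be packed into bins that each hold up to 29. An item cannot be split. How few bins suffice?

6

Total = 27 + 24 + 22 + 22 + 21 + 18 + 9 + 5 = 148.
Lower bound: ⌈148/29⌉ = 6 bins.
A packing using 6 bins:
  bin 1: 27 = 27
  bin 2: 24 + 5 = 29
  bin 3: 22 = 22
  bin 4: 22 = 22
  bin 5: 21 = 21
  bin 6: 18 + 9 = 27
This matches the lower bound, so 6 is optimal.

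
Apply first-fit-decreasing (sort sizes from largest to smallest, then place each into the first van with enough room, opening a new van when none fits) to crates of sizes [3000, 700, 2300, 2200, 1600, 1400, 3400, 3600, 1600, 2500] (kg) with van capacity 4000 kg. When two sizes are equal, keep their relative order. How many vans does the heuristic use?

Sorted descending: 3600, 3400, 3000, 2500, 2300, 2200, 1600, 1600, 1400, 700.
  3600 → van 1 (new)  [load 3600/4000]
  3400 → van 2 (new)  [load 3400/4000]
  3000 → van 3 (new)  [load 3000/4000]
  2500 → van 4 (new)  [load 2500/4000]
  2300 → van 5 (new)  [load 2300/4000]
  2200 → van 6 (new)  [load 2200/4000]
  1600 → van 5  [load 3900/4000]
  1600 → van 6  [load 3800/4000]
  1400 → van 4  [load 3900/4000]
  700 → van 3  [load 3700/4000]
6 vans opened.

6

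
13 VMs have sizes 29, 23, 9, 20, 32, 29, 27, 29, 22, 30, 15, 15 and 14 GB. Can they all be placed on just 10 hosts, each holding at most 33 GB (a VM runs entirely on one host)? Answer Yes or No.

Total = 294 GB; ⌈294/33⌉ = 9.
The bound of 9 does not rule out 10, but exhaustive search shows no assignment into 10 hosts of capacity 33 GB exists — the minimum is 11.

No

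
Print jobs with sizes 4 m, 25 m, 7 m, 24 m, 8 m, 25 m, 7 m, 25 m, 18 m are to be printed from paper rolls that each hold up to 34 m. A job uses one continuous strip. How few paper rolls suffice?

5

Total = 25 + 25 + 25 + 24 + 18 + 8 + 7 + 7 + 4 = 143 m.
Lower bound: ⌈143/34⌉ = 5 paper rolls.
A packing using 5 paper rolls:
  roll 1: 25 + 8 = 33
  roll 2: 25 + 7 = 32
  roll 3: 25 + 7 = 32
  roll 4: 24 + 4 = 28
  roll 5: 18 = 18
This matches the lower bound, so 5 is optimal.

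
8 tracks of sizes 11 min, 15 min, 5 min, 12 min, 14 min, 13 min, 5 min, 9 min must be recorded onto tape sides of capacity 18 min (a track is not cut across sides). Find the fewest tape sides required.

Total = 15 + 14 + 13 + 12 + 11 + 9 + 5 + 5 = 84 min.
Lower bound: ⌈84/18⌉ = 5 tape sides.
A packing using 6 tape sides:
  side 1: 15 = 15
  side 2: 14 = 14
  side 3: 13 + 5 = 18
  side 4: 12 + 5 = 17
  side 5: 11 = 11
  side 6: 9 = 9
No arrangement into 5 tape sides stays within capacity, so 6 is optimal.

6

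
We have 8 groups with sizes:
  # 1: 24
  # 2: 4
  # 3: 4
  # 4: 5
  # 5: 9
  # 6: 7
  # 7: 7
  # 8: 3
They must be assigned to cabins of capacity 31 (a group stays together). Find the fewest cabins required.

3

Total = 24 + 9 + 7 + 7 + 5 + 4 + 4 + 3 = 63.
Lower bound: ⌈63/31⌉ = 3 cabins.
A packing using 3 cabins:
  cabin 1: 24 + 7 = 31
  cabin 2: 9 + 7 + 5 + 4 + 4 = 29
  cabin 3: 3 = 3
This matches the lower bound, so 3 is optimal.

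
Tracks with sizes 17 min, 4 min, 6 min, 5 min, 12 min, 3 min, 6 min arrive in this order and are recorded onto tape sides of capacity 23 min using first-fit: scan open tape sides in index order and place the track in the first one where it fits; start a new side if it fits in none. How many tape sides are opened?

3

  17 → side 1 (new)  [load 17/23]
  4 → side 1  [load 21/23]
  6 → side 2 (new)  [load 6/23]
  5 → side 2  [load 11/23]
  12 → side 2  [load 23/23]
  3 → side 3 (new)  [load 3/23]
  6 → side 3  [load 9/23]
3 tape sides opened.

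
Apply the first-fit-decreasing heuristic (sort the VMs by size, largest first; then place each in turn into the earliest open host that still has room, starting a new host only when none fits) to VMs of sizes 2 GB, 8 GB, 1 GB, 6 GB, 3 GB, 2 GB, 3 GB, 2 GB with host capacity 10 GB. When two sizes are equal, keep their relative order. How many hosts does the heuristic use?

Sorted descending: 8, 6, 3, 3, 2, 2, 2, 1.
  8 → host 1 (new)  [load 8/10]
  6 → host 2 (new)  [load 6/10]
  3 → host 2  [load 9/10]
  3 → host 3 (new)  [load 3/10]
  2 → host 1  [load 10/10]
  2 → host 3  [load 5/10]
  2 → host 3  [load 7/10]
  1 → host 2  [load 10/10]
3 hosts opened.

3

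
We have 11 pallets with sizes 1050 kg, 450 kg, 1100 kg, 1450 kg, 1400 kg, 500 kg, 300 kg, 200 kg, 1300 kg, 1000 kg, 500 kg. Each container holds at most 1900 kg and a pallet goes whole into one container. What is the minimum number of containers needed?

Total = 1450 + 1400 + 1300 + 1100 + 1050 + 1000 + 500 + 500 + 450 + 300 + 200 = 9250 kg.
Lower bound: ⌈9250/1900⌉ = 5 containers.
Also, 6 pallets each exceed 950 kg, and no two of those can share a container, so at least 6 containers are needed.
A packing using 6 containers:
  container 1: 1450 + 450 = 1900
  container 2: 1400 + 500 = 1900
  container 3: 1300 + 500 = 1800
  container 4: 1100 + 300 + 200 = 1600
  container 5: 1050 = 1050
  container 6: 1000 = 1000
This matches the lower bound, so 6 is optimal.

6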